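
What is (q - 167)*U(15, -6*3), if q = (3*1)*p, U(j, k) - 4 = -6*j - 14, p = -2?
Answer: 17300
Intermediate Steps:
U(j, k) = -10 - 6*j (U(j, k) = 4 + (-6*j - 14) = 4 + (-14 - 6*j) = -10 - 6*j)
q = -6 (q = (3*1)*(-2) = 3*(-2) = -6)
(q - 167)*U(15, -6*3) = (-6 - 167)*(-10 - 6*15) = -173*(-10 - 90) = -173*(-100) = 17300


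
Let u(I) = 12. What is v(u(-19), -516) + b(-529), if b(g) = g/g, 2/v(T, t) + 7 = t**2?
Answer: 266251/266249 ≈ 1.0000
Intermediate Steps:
v(T, t) = 2/(-7 + t**2)
b(g) = 1
v(u(-19), -516) + b(-529) = 2/(-7 + (-516)**2) + 1 = 2/(-7 + 266256) + 1 = 2/266249 + 1 = 266251/266249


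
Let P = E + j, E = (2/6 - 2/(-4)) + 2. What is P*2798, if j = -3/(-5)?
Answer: 144097/15 ≈ 9606.5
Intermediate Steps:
j = 3/5 (j = -3*(-1/5) = 3/5 ≈ 0.60000)
E = 17/6 (E = (2*(1/6) - 2*(-1/4)) + 2 = (1/3 + 1/2) + 2 = 5/6 + 2 = 17/6 ≈ 2.8333)
P = 103/30 (P = 17/6 + 3/5 = 103/30 ≈ 3.4333)
P*2798 = (103/30)*2798 = 144097/15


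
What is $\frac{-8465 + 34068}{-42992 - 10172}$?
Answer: $- \frac{25603}{53164} \approx -0.48159$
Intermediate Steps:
$\frac{-8465 + 34068}{-42992 - 10172} = \frac{25603}{-53164} = 25603 \left(- \frac{1}{53164}\right) = - \frac{25603}{53164}$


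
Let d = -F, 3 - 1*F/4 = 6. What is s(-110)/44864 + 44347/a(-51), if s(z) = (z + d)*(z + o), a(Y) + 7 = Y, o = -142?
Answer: -124259465/162632 ≈ -764.05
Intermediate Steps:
F = -12 (F = 12 - 4*6 = 12 - 24 = -12)
d = 12 (d = -1*(-12) = 12)
a(Y) = -7 + Y
s(z) = (-142 + z)*(12 + z) (s(z) = (z + 12)*(z - 142) = (12 + z)*(-142 + z) = (-142 + z)*(12 + z))
s(-110)/44864 + 44347/a(-51) = (-1704 + (-110)² - 130*(-110))/44864 + 44347/(-7 - 51) = (-1704 + 12100 + 14300)*(1/44864) + 44347/(-58) = 24696*(1/44864) + 44347*(-1/58) = 3087/5608 - 44347/58 = -124259465/162632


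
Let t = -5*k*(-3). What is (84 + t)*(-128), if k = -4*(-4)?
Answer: -41472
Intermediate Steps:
k = 16
t = 240 (t = -5*16*(-3) = -80*(-3) = 240)
(84 + t)*(-128) = (84 + 240)*(-128) = 324*(-128) = -41472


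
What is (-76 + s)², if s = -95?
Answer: 29241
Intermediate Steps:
(-76 + s)² = (-76 - 95)² = (-171)² = 29241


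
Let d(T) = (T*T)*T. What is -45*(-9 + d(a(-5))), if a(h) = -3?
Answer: 1620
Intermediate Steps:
d(T) = T³ (d(T) = T²*T = T³)
-45*(-9 + d(a(-5))) = -45*(-9 + (-3)³) = -45*(-9 - 27) = -45*(-36) = 1620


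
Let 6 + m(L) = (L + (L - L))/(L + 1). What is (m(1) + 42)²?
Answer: 5329/4 ≈ 1332.3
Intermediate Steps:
m(L) = -6 + L/(1 + L) (m(L) = -6 + (L + (L - L))/(L + 1) = -6 + (L + 0)/(1 + L) = -6 + L/(1 + L))
(m(1) + 42)² = ((-6 - 5*1)/(1 + 1) + 42)² = ((-6 - 5)/2 + 42)² = ((½)*(-11) + 42)² = (-11/2 + 42)² = (73/2)² = 5329/4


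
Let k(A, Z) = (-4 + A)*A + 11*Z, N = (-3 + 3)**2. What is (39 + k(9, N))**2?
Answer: 7056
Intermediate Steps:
N = 0 (N = 0**2 = 0)
k(A, Z) = 11*Z + A*(-4 + A) (k(A, Z) = A*(-4 + A) + 11*Z = 11*Z + A*(-4 + A))
(39 + k(9, N))**2 = (39 + (9**2 - 4*9 + 11*0))**2 = (39 + (81 - 36 + 0))**2 = (39 + 45)**2 = 84**2 = 7056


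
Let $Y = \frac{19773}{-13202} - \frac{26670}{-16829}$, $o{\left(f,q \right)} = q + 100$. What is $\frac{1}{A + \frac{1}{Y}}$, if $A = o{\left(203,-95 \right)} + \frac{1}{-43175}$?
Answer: $\frac{834897555525}{13766937014252} \approx 0.060645$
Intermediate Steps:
$o{\left(f,q \right)} = 100 + q$
$A = \frac{215874}{43175}$ ($A = \left(100 - 95\right) + \frac{1}{-43175} = 5 - \frac{1}{43175} = \frac{215874}{43175} \approx 5.0$)
$Y = \frac{19337523}{222176458}$ ($Y = 19773 \left(- \frac{1}{13202}\right) - - \frac{26670}{16829} = - \frac{19773}{13202} + \frac{26670}{16829} = \frac{19337523}{222176458} \approx 0.087037$)
$\frac{1}{A + \frac{1}{Y}} = \frac{1}{\frac{215874}{43175} + \frac{1}{\frac{19337523}{222176458}}} = \frac{1}{\frac{215874}{43175} + \frac{222176458}{19337523}} = \frac{1}{\frac{13766937014252}{834897555525}} = \frac{834897555525}{13766937014252}$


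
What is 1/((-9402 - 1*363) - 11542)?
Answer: -1/21307 ≈ -4.6933e-5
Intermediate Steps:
1/((-9402 - 1*363) - 11542) = 1/((-9402 - 363) - 11542) = 1/(-9765 - 11542) = 1/(-21307) = -1/21307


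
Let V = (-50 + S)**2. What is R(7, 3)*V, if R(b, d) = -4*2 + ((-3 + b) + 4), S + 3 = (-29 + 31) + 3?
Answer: 0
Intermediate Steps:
S = 2 (S = -3 + ((-29 + 31) + 3) = -3 + (2 + 3) = -3 + 5 = 2)
R(b, d) = -7 + b (R(b, d) = -8 + (1 + b) = -7 + b)
V = 2304 (V = (-50 + 2)**2 = (-48)**2 = 2304)
R(7, 3)*V = (-7 + 7)*2304 = 0*2304 = 0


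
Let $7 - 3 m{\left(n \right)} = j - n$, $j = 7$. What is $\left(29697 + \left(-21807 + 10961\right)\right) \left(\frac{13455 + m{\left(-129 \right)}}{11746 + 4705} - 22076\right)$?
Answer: $- \frac{6845907745264}{16451} \approx -4.1614 \cdot 10^{8}$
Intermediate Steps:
$m{\left(n \right)} = \frac{n}{3}$ ($m{\left(n \right)} = \frac{7}{3} - \frac{7 - n}{3} = \frac{7}{3} + \left(- \frac{7}{3} + \frac{n}{3}\right) = \frac{n}{3}$)
$\left(29697 + \left(-21807 + 10961\right)\right) \left(\frac{13455 + m{\left(-129 \right)}}{11746 + 4705} - 22076\right) = \left(29697 + \left(-21807 + 10961\right)\right) \left(\frac{13455 + \frac{1}{3} \left(-129\right)}{11746 + 4705} - 22076\right) = \left(29697 - 10846\right) \left(\frac{13455 - 43}{16451} - 22076\right) = 18851 \left(13412 \cdot \frac{1}{16451} - 22076\right) = 18851 \left(\frac{13412}{16451} - 22076\right) = 18851 \left(- \frac{363158864}{16451}\right) = - \frac{6845907745264}{16451}$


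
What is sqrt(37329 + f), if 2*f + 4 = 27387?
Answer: sqrt(204082)/2 ≈ 225.88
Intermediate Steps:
f = 27383/2 (f = -2 + (1/2)*27387 = -2 + 27387/2 = 27383/2 ≈ 13692.)
sqrt(37329 + f) = sqrt(37329 + 27383/2) = sqrt(102041/2) = sqrt(204082)/2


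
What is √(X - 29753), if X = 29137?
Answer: 2*I*√154 ≈ 24.819*I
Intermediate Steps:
√(X - 29753) = √(29137 - 29753) = √(-616) = 2*I*√154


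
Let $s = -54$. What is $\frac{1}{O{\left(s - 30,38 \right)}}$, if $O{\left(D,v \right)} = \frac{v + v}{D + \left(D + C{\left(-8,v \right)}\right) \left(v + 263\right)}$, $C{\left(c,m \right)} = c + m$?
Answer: $- \frac{8169}{38} \approx -214.97$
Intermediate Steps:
$O{\left(D,v \right)} = \frac{2 v}{D + \left(263 + v\right) \left(-8 + D + v\right)}$ ($O{\left(D,v \right)} = \frac{v + v}{D + \left(D + \left(-8 + v\right)\right) \left(v + 263\right)} = \frac{2 v}{D + \left(-8 + D + v\right) \left(263 + v\right)} = \frac{2 v}{D + \left(263 + v\right) \left(-8 + D + v\right)}$)
$\frac{1}{O{\left(s - 30,38 \right)}} = \frac{1}{2 \cdot 38 \frac{1}{-2104 + 38^{2} + 255 \cdot 38 + 264 \left(-54 - 30\right) + \left(-54 - 30\right) 38}} = \frac{1}{2 \cdot 38 \frac{1}{-2104 + 1444 + 9690 + 264 \left(-54 - 30\right) + \left(-54 - 30\right) 38}} = \frac{1}{2 \cdot 38 \frac{1}{-2104 + 1444 + 9690 + 264 \left(-84\right) - 3192}} = \frac{1}{2 \cdot 38 \frac{1}{-2104 + 1444 + 9690 - 22176 - 3192}} = \frac{1}{2 \cdot 38 \frac{1}{-16338}} = \frac{1}{2 \cdot 38 \left(- \frac{1}{16338}\right)} = \frac{1}{- \frac{38}{8169}} = - \frac{8169}{38}$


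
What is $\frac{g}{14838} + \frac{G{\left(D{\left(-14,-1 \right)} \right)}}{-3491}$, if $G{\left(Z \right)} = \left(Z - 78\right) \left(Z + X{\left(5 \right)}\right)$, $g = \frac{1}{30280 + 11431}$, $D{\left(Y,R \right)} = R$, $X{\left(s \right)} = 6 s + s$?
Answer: $\frac{1662386402639}{2160607192638} \approx 0.76941$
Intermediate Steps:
$X{\left(s \right)} = 7 s$
$g = \frac{1}{41711} \approx 2.3974 \cdot 10^{-5}$
$G{\left(Z \right)} = \left(-78 + Z\right) \left(35 + Z\right)$ ($G{\left(Z \right)} = \left(Z - 78\right) \left(Z + 7 \cdot 5\right) = \left(-78 + Z\right) \left(Z + 35\right) = \left(-78 + Z\right) \left(35 + Z\right)$)
$\frac{g}{14838} + \frac{G{\left(D{\left(-14,-1 \right)} \right)}}{-3491} = \frac{1}{41711 \cdot 14838} + \frac{-2730 + \left(-1\right)^{2} - -43}{-3491} = \frac{1}{41711} \cdot \frac{1}{14838} + \left(-2730 + 1 + 43\right) \left(- \frac{1}{3491}\right) = \frac{1}{618907818} - - \frac{2686}{3491} = \frac{1}{618907818} + \frac{2686}{3491} = \frac{1662386402639}{2160607192638}$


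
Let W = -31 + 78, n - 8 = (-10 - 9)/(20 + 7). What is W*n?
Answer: 9259/27 ≈ 342.93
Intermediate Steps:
n = 197/27 (n = 8 + (-10 - 9)/(20 + 7) = 8 - 19/27 = 197/27 ≈ 7.2963)
W = 47
W*n = 47*(197/27) = 9259/27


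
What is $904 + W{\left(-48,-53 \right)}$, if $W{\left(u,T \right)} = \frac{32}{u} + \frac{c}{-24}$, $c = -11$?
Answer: $\frac{21691}{24} \approx 903.79$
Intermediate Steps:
$W{\left(u,T \right)} = \frac{11}{24} + \frac{32}{u}$ ($W{\left(u,T \right)} = \frac{32}{u} - \frac{11}{-24} = \frac{32}{u} - - \frac{11}{24} = \frac{32}{u} + \frac{11}{24} = \frac{11}{24} + \frac{32}{u}$)
$904 + W{\left(-48,-53 \right)} = 904 + \left(\frac{11}{24} + \frac{32}{-48}\right) = 904 + \left(\frac{11}{24} + 32 \left(- \frac{1}{48}\right)\right) = 904 + \left(\frac{11}{24} - \frac{2}{3}\right) = 904 - \frac{5}{24} = \frac{21691}{24}$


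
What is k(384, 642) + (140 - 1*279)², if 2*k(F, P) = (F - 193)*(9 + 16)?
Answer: 43417/2 ≈ 21709.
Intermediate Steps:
k(F, P) = -4825/2 + 25*F/2 (k(F, P) = ((F - 193)*(9 + 16))/2 = ((-193 + F)*25)/2 = (-4825 + 25*F)/2 = -4825/2 + 25*F/2)
k(384, 642) + (140 - 1*279)² = (-4825/2 + (25/2)*384) + (140 - 1*279)² = (-4825/2 + 4800) + (140 - 279)² = 4775/2 + (-139)² = 4775/2 + 19321 = 43417/2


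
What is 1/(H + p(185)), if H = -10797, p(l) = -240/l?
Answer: -37/399537 ≈ -9.2607e-5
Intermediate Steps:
1/(H + p(185)) = 1/(-10797 - 240/185) = 1/(-10797 - 240*1/185) = 1/(-10797 - 48/37) = 1/(-399537/37) = -37/399537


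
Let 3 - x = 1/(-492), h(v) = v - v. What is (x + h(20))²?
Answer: 2181529/242064 ≈ 9.0122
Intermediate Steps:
h(v) = 0
x = 1477/492 (x = 3 - 1/(-492) = 3 - 1*(-1/492) = 3 + 1/492 = 1477/492 ≈ 3.0020)
(x + h(20))² = (1477/492 + 0)² = (1477/492)² = 2181529/242064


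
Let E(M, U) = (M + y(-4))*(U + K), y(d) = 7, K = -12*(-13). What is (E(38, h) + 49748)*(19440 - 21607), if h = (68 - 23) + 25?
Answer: -129842306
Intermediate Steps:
K = 156
h = 70 (h = 45 + 25 = 70)
E(M, U) = (7 + M)*(156 + U) (E(M, U) = (M + 7)*(U + 156) = (7 + M)*(156 + U))
(E(38, h) + 49748)*(19440 - 21607) = ((1092 + 7*70 + 156*38 + 38*70) + 49748)*(19440 - 21607) = ((1092 + 490 + 5928 + 2660) + 49748)*(-2167) = (10170 + 49748)*(-2167) = 59918*(-2167) = -129842306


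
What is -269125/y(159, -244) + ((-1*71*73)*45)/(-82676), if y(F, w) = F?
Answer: -22213094135/13145484 ≈ -1689.8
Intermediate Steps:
-269125/y(159, -244) + ((-1*71*73)*45)/(-82676) = -269125/159 + ((-1*71*73)*45)/(-82676) = -269125*1/159 + (-71*73*45)*(-1/82676) = -269125/159 - 5183*45*(-1/82676) = -269125/159 - 233235*(-1/82676) = -269125/159 + 233235/82676 = -22213094135/13145484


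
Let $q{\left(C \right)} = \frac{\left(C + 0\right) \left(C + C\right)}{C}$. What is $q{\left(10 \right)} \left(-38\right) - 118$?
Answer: $-878$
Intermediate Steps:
$q{\left(C \right)} = 2 C$ ($q{\left(C \right)} = \frac{C 2 C}{C} = \frac{2 C^{2}}{C} = 2 C$)
$q{\left(10 \right)} \left(-38\right) - 118 = 2 \cdot 10 \left(-38\right) - 118 = 20 \left(-38\right) - 118 = -760 - 118 = -878$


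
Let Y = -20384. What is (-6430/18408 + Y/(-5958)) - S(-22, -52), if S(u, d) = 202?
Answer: -1818116983/9139572 ≈ -198.93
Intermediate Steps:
(-6430/18408 + Y/(-5958)) - S(-22, -52) = (-6430/18408 - 20384/(-5958)) - 1*202 = (-6430*1/18408 - 20384*(-1/5958)) - 202 = (-3215/9204 + 10192/2979) - 202 = 28076561/9139572 - 202 = -1818116983/9139572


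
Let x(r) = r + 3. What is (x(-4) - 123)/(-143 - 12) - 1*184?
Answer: -916/5 ≈ -183.20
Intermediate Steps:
x(r) = 3 + r
(x(-4) - 123)/(-143 - 12) - 1*184 = ((3 - 4) - 123)/(-143 - 12) - 1*184 = (-1 - 123)/(-155) - 184 = -124*(-1/155) - 184 = ⅘ - 184 = -916/5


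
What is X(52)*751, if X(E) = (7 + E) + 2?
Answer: 45811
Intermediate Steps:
X(E) = 9 + E
X(52)*751 = (9 + 52)*751 = 61*751 = 45811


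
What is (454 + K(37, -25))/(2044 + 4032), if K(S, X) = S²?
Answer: 1823/6076 ≈ 0.30003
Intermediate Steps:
(454 + K(37, -25))/(2044 + 4032) = (454 + 37²)/(2044 + 4032) = (454 + 1369)/6076 = 1823*(1/6076) = 1823/6076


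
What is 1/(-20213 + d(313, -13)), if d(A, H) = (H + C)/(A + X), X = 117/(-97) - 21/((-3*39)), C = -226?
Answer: -1180195/23856185672 ≈ -4.9471e-5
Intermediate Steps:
X = -3884/3783 (X = 117*(-1/97) - 21/(-117) = -117/97 - 21*(-1/117) = -117/97 + 7/39 = -3884/3783 ≈ -1.0267)
d(A, H) = (-226 + H)/(-3884/3783 + A) (d(A, H) = (H - 226)/(A - 3884/3783) = (-226 + H)/(-3884/3783 + A))
1/(-20213 + d(313, -13)) = 1/(-20213 + 3783*(-226 - 13)/(-3884 + 3783*313)) = 1/(-20213 + 3783*(-239)/(-3884 + 1184079)) = 1/(-20213 + 3783*(-239)/1180195) = 1/(-20213 + 3783*(1/1180195)*(-239)) = 1/(-20213 - 904137/1180195) = 1/(-23856185672/1180195) = -1180195/23856185672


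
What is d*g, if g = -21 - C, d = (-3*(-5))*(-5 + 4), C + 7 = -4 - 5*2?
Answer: 0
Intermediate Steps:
C = -21 (C = -7 + (-4 - 5*2) = -7 + (-4 - 10) = -7 - 14 = -21)
d = -15 (d = 15*(-1) = -15)
g = 0 (g = -21 - 1*(-21) = -21 + 21 = 0)
d*g = -15*0 = 0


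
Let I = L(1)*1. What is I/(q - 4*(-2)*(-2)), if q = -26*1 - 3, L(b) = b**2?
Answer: -1/45 ≈ -0.022222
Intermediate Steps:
I = 1 (I = 1**2*1 = 1*1 = 1)
q = -29 (q = -26 - 3 = -29)
I/(q - 4*(-2)*(-2)) = 1/(-29 - 4*(-2)*(-2)) = 1/(-29 + 8*(-2)) = 1/(-29 - 16) = 1/(-45) = 1*(-1/45) = -1/45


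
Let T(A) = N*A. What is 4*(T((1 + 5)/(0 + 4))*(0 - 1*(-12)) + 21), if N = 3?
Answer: 300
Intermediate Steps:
T(A) = 3*A
4*(T((1 + 5)/(0 + 4))*(0 - 1*(-12)) + 21) = 4*((3*((1 + 5)/(0 + 4)))*(0 - 1*(-12)) + 21) = 4*((3*(6/4))*(0 + 12) + 21) = 4*((3*(6*(1/4)))*12 + 21) = 4*((3*(3/2))*12 + 21) = 4*((9/2)*12 + 21) = 4*(54 + 21) = 4*75 = 300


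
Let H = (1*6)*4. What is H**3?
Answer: 13824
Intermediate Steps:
H = 24 (H = 6*4 = 24)
H**3 = 24**3 = 13824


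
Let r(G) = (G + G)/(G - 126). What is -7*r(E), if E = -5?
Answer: -70/131 ≈ -0.53435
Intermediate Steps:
r(G) = 2*G/(-126 + G) (r(G) = (2*G)/(-126 + G) = 2*G/(-126 + G))
-7*r(E) = -14*(-5)/(-126 - 5) = -14*(-5)/(-131) = -14*(-5)*(-1)/131 = -7*10/131 = -70/131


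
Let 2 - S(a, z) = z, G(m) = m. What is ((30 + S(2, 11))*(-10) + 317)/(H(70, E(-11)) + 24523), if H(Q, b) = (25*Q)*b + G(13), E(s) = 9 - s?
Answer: 107/59536 ≈ 0.0017972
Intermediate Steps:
S(a, z) = 2 - z
H(Q, b) = 13 + 25*Q*b (H(Q, b) = (25*Q)*b + 13 = 25*Q*b + 13 = 13 + 25*Q*b)
((30 + S(2, 11))*(-10) + 317)/(H(70, E(-11)) + 24523) = ((30 + (2 - 1*11))*(-10) + 317)/((13 + 25*70*(9 - 1*(-11))) + 24523) = ((30 + (2 - 11))*(-10) + 317)/((13 + 25*70*(9 + 11)) + 24523) = ((30 - 9)*(-10) + 317)/((13 + 25*70*20) + 24523) = (21*(-10) + 317)/((13 + 35000) + 24523) = (-210 + 317)/(35013 + 24523) = 107/59536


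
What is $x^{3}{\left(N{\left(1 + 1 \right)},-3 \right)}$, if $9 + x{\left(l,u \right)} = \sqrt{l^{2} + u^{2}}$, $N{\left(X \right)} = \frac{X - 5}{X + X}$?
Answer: $- \frac{15795}{16} + \frac{12123 \sqrt{17}}{64} \approx -206.18$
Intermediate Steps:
$N{\left(X \right)} = \frac{-5 + X}{2 X}$
$x{\left(l,u \right)} = -9 + \sqrt{l^{2} + u^{2}}$
$x^{3}{\left(N{\left(1 + 1 \right)},-3 \right)} = \left(-9 + \sqrt{\left(\frac{-5 + \left(1 + 1\right)}{2 \left(1 + 1\right)}\right)^{2} + \left(-3\right)^{2}}\right)^{3} = \left(-9 + \sqrt{\left(\frac{-5 + 2}{2 \cdot 2}\right)^{2} + 9}\right)^{3} = \left(-9 + \sqrt{\left(\frac{1}{2} \cdot \frac{1}{2} \left(-3\right)\right)^{2} + 9}\right)^{3} = \left(-9 + \sqrt{\left(- \frac{3}{4}\right)^{2} + 9}\right)^{3} = \left(-9 + \sqrt{\frac{9}{16} + 9}\right)^{3} = \left(-9 + \sqrt{\frac{153}{16}}\right)^{3} = \left(-9 + \frac{3 \sqrt{17}}{4}\right)^{3}$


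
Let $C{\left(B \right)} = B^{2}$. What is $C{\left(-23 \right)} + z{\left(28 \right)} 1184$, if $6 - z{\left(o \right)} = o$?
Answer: $-25519$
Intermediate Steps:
$z{\left(o \right)} = 6 - o$
$C{\left(-23 \right)} + z{\left(28 \right)} 1184 = \left(-23\right)^{2} + \left(6 - 28\right) 1184 = 529 + \left(6 - 28\right) 1184 = 529 - 26048 = -25519$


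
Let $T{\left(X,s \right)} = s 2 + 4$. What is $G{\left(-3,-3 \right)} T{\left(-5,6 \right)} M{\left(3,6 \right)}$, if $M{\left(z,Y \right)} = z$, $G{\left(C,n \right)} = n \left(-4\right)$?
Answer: $576$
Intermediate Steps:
$G{\left(C,n \right)} = - 4 n$
$T{\left(X,s \right)} = 4 + 2 s$ ($T{\left(X,s \right)} = 2 s + 4 = 4 + 2 s$)
$G{\left(-3,-3 \right)} T{\left(-5,6 \right)} M{\left(3,6 \right)} = \left(-4\right) \left(-3\right) \left(4 + 2 \cdot 6\right) 3 = 12 \left(4 + 12\right) 3 = 12 \cdot 16 \cdot 3 = 192 \cdot 3 = 576$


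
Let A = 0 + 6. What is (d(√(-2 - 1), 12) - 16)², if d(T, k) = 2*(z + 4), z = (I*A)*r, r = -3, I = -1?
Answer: 784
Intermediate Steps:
A = 6
z = 18 (z = -1*6*(-3) = -6*(-3) = 18)
d(T, k) = 44 (d(T, k) = 2*(18 + 4) = 2*22 = 44)
(d(√(-2 - 1), 12) - 16)² = (44 - 16)² = 28² = 784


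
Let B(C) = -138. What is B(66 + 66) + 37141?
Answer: 37003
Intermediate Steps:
B(66 + 66) + 37141 = -138 + 37141 = 37003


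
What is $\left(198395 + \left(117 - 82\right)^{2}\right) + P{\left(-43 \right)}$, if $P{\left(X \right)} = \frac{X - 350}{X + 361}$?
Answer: $\frac{21159589}{106} \approx 1.9962 \cdot 10^{5}$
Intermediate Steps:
$P{\left(X \right)} = \frac{-350 + X}{361 + X}$
$\left(198395 + \left(117 - 82\right)^{2}\right) + P{\left(-43 \right)} = \left(198395 + \left(117 - 82\right)^{2}\right) + \frac{-350 - 43}{361 - 43} = \left(198395 + 35^{2}\right) + \frac{1}{318} \left(-393\right) = \left(198395 + 1225\right) + \frac{1}{318} \left(-393\right) = 199620 - \frac{131}{106} = \frac{21159589}{106}$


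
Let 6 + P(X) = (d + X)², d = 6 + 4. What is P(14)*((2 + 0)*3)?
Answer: 3420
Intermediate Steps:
d = 10
P(X) = -6 + (10 + X)²
P(14)*((2 + 0)*3) = (-6 + (10 + 14)²)*((2 + 0)*3) = (-6 + 24²)*(2*3) = (-6 + 576)*6 = 570*6 = 3420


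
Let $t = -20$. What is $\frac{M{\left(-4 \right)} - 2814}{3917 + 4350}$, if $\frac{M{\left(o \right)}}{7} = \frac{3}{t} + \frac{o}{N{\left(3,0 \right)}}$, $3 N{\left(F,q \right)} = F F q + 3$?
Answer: $- \frac{8123}{23620} \approx -0.3439$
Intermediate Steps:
$N{\left(F,q \right)} = 1 + \frac{q F^{2}}{3}$ ($N{\left(F,q \right)} = \frac{F F q + 3}{3} = \frac{F^{2} q + 3}{3} = \frac{q F^{2} + 3}{3} = \frac{3 + q F^{2}}{3} = 1 + \frac{q F^{2}}{3}$)
$M{\left(o \right)} = - \frac{21}{20} + 7 o$ ($M{\left(o \right)} = 7 \left(\frac{3}{-20} + \frac{o}{1 + \frac{1}{3} \cdot 0 \cdot 3^{2}}\right) = 7 \left(3 \left(- \frac{1}{20}\right) + \frac{o}{1 + \frac{1}{3} \cdot 0 \cdot 9}\right) = 7 \left(- \frac{3}{20} + \frac{o}{1 + 0}\right) = 7 \left(- \frac{3}{20} + \frac{o}{1}\right) = 7 \left(- \frac{3}{20} + o 1\right) = 7 \left(- \frac{3}{20} + o\right) = - \frac{21}{20} + 7 o$)
$\frac{M{\left(-4 \right)} - 2814}{3917 + 4350} = \frac{\left(- \frac{21}{20} + 7 \left(-4\right)\right) - 2814}{3917 + 4350} = \frac{\left(- \frac{21}{20} - 28\right) - 2814}{8267} = \left(- \frac{581}{20} - 2814\right) \frac{1}{8267} = \left(- \frac{56861}{20}\right) \frac{1}{8267} = - \frac{8123}{23620}$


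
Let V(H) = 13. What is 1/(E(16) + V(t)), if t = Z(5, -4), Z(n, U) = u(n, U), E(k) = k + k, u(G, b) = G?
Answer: 1/45 ≈ 0.022222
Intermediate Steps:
E(k) = 2*k
Z(n, U) = n
t = 5
1/(E(16) + V(t)) = 1/(2*16 + 13) = 1/(32 + 13) = 1/45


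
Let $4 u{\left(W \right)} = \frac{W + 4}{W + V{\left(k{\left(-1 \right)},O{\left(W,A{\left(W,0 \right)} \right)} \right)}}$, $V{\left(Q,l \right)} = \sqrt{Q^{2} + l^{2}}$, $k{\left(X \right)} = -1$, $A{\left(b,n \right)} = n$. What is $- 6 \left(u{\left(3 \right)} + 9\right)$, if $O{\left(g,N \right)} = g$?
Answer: $- \frac{45}{2} - \frac{21 \sqrt{10}}{2} \approx -55.704$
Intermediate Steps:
$u{\left(W \right)} = \frac{4 + W}{4 \left(W + \sqrt{1 + W^{2}}\right)}$ ($u{\left(W \right)} = \frac{\left(W + 4\right) \frac{1}{W + \sqrt{\left(-1\right)^{2} + W^{2}}}}{4} = \frac{\left(4 + W\right) \frac{1}{W + \sqrt{1 + W^{2}}}}{4} = \frac{\frac{1}{W + \sqrt{1 + W^{2}}} \left(4 + W\right)}{4} = \frac{4 + W}{4 \left(W + \sqrt{1 + W^{2}}\right)}$)
$- 6 \left(u{\left(3 \right)} + 9\right) = - 6 \left(\frac{1 + \frac{1}{4} \cdot 3}{3 + \sqrt{1 + 3^{2}}} + 9\right) = - 6 \left(\frac{1 + \frac{3}{4}}{3 + \sqrt{1 + 9}} + 9\right) = - 6 \left(\frac{1}{3 + \sqrt{10}} \cdot \frac{7}{4} + 9\right) = - 6 \left(\frac{7}{4 \left(3 + \sqrt{10}\right)} + 9\right) = - 6 \left(9 + \frac{7}{4 \left(3 + \sqrt{10}\right)}\right) = -54 - \frac{21}{2 \left(3 + \sqrt{10}\right)}$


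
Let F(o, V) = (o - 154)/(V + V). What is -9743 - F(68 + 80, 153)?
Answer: -496892/51 ≈ -9743.0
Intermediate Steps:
F(o, V) = (-154 + o)/(2*V) (F(o, V) = (-154 + o)/((2*V)) = (-154 + o)*(1/(2*V)) = (-154 + o)/(2*V))
-9743 - F(68 + 80, 153) = -9743 - (-154 + (68 + 80))/(2*153) = -9743 - (-154 + 148)/(2*153) = -9743 - (-6)/(2*153) = -9743 - 1*(-1/51) = -9743 + 1/51 = -496892/51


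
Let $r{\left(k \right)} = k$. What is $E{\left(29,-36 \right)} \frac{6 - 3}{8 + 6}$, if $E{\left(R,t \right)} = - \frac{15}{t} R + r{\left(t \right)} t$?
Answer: $\frac{15697}{56} \approx 280.3$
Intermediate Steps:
$E{\left(R,t \right)} = t^{2} - \frac{15 R}{t}$ ($E{\left(R,t \right)} = - \frac{15}{t} R + t t = - \frac{15 R}{t} + t^{2} = t^{2} - \frac{15 R}{t}$)
$E{\left(29,-36 \right)} \frac{6 - 3}{8 + 6} = \frac{\left(-36\right)^{3} - 435}{-36} \frac{6 - 3}{8 + 6} = - \frac{-46656 - 435}{36} \cdot \frac{3}{14} = \left(- \frac{1}{36}\right) \left(-47091\right) 3 \cdot \frac{1}{14} = \frac{15697}{12} \cdot \frac{3}{14} = \frac{15697}{56}$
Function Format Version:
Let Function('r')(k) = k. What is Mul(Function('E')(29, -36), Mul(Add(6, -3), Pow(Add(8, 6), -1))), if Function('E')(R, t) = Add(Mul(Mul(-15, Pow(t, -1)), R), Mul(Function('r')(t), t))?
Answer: Rational(15697, 56) ≈ 280.30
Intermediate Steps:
Function('E')(R, t) = Add(Pow(t, 2), Mul(-15, R, Pow(t, -1))) (Function('E')(R, t) = Add(Mul(Mul(-15, Pow(t, -1)), R), Mul(t, t)) = Add(Mul(-15, R, Pow(t, -1)), Pow(t, 2)) = Add(Pow(t, 2), Mul(-15, R, Pow(t, -1))))
Mul(Function('E')(29, -36), Mul(Add(6, -3), Pow(Add(8, 6), -1))) = Mul(Mul(Pow(-36, -1), Add(Pow(-36, 3), Mul(-15, 29))), Mul(Add(6, -3), Pow(Add(8, 6), -1))) = Mul(Mul(Rational(-1, 36), Add(-46656, -435)), Mul(3, Pow(14, -1))) = Mul(Mul(Rational(-1, 36), -47091), Mul(3, Rational(1, 14))) = Mul(Rational(15697, 12), Rational(3, 14)) = Rational(15697, 56)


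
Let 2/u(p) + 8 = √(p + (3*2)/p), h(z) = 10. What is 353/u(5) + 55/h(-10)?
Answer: -2813/2 + 353*√155/10 ≈ -967.02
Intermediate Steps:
u(p) = 2/(-8 + √(p + 6/p)) (u(p) = 2/(-8 + √(p + (3*2)/p)) = 2/(-8 + √(p + 6/p)))
353/u(5) + 55/h(-10) = 353/((2/(-8 + √(5 + 6/5)))) + 55/10 = 353/((2/(-8 + √(5 + 6*(⅕))))) + 55*(⅒) = 353/((2/(-8 + √(5 + 6/5)))) + 11/2 = 353/((2/(-8 + √(31/5)))) + 11/2 = 353/((2/(-8 + √155/5))) + 11/2 = 353*(-4 + √155/10) + 11/2 = (-1412 + 353*√155/10) + 11/2 = -2813/2 + 353*√155/10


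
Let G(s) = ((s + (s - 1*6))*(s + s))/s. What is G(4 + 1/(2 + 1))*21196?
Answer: 339136/3 ≈ 1.1305e+5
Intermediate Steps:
G(s) = -12 + 4*s (G(s) = ((s + (s - 6))*(2*s))/s = ((s + (-6 + s))*(2*s))/s = ((-6 + 2*s)*(2*s))/s = (2*s*(-6 + 2*s))/s = -12 + 4*s)
G(4 + 1/(2 + 1))*21196 = (-12 + 4*(4 + 1/(2 + 1)))*21196 = (-12 + 4*(4 + 1/3))*21196 = (-12 + 4*(4 + ⅓))*21196 = (-12 + 4*(13/3))*21196 = (-12 + 52/3)*21196 = (16/3)*21196 = 339136/3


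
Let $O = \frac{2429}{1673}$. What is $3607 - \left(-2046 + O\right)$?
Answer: $\frac{1350720}{239} \approx 5651.5$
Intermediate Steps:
$O = \frac{347}{239}$ ($O = 2429 \cdot \frac{1}{1673} = \frac{347}{239} \approx 1.4519$)
$3607 - \left(-2046 + O\right) = 3607 - \left(-2046 + \frac{347}{239}\right) = 3607 - - \frac{488647}{239} = 3607 + \frac{488647}{239} = \frac{1350720}{239}$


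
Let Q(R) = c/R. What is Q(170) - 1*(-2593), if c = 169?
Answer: 440979/170 ≈ 2594.0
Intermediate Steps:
Q(R) = 169/R
Q(170) - 1*(-2593) = 169/170 - 1*(-2593) = 169*(1/170) + 2593 = 169/170 + 2593 = 440979/170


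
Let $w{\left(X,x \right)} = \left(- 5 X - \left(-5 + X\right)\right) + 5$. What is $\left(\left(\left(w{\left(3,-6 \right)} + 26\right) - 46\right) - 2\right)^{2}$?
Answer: $900$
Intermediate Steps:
$w{\left(X,x \right)} = 10 - 6 X$ ($w{\left(X,x \right)} = \left(5 - 6 X\right) + 5 = 10 - 6 X$)
$\left(\left(\left(w{\left(3,-6 \right)} + 26\right) - 46\right) - 2\right)^{2} = \left(\left(\left(\left(10 - 18\right) + 26\right) - 46\right) - 2\right)^{2} = \left(\left(\left(-8 + 26\right) - 46\right) - 2\right)^{2} = \left(\left(18 - 46\right) - 2\right)^{2} = \left(-28 - 2\right)^{2} = \left(-30\right)^{2} = 900$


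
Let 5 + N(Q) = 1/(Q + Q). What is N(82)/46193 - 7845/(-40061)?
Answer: 8485454283/43355456396 ≈ 0.19572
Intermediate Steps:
N(Q) = -5 + 1/(2*Q) (N(Q) = -5 + 1/(Q + Q) = -5 + 1/(2*Q))
N(82)/46193 - 7845/(-40061) = (-5 + (½)/82)/46193 - 7845/(-40061) = (-5 + (½)*(1/82))*(1/46193) - 7845*(-1/40061) = (-5 + 1/164)*(1/46193) + 7845/40061 = -819/164*1/46193 + 7845/40061 = -117/1082236 + 7845/40061 = 8485454283/43355456396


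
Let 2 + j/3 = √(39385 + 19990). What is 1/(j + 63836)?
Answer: 12766/814746905 - 3*√95/162949381 ≈ 1.5489e-5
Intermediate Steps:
j = -6 + 75*√95 (j = -6 + 3*√(39385 + 19990) = -6 + 3*√59375 = -6 + 3*(25*√95) = -6 + 75*√95 ≈ 725.01)
1/(j + 63836) = 1/((-6 + 75*√95) + 63836) = 1/(63830 + 75*√95)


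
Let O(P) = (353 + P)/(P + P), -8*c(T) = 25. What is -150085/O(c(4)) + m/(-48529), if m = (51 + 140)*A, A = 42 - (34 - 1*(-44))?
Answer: 364192994174/135832671 ≈ 2681.2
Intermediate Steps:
c(T) = -25/8 (c(T) = -⅛*25 = -25/8)
O(P) = (353 + P)/(2*P) (O(P) = (353 + P)/((2*P)) = (353 + P)*(1/(2*P)) = (353 + P)/(2*P))
A = -36 (A = 42 - (34 + 44) = 42 - 1*78 = 42 - 78 = -36)
m = -6876 (m = (51 + 140)*(-36) = 191*(-36) = -6876)
-150085/O(c(4)) + m/(-48529) = -150085*(-25/(4*(353 - 25/8))) - 6876/(-48529) = -150085/((½)*(-8/25)*(2799/8)) - 6876*(-1/48529) = -150085/(-2799/50) + 6876/48529 = -150085*(-50/2799) + 6876/48529 = 7504250/2799 + 6876/48529 = 364192994174/135832671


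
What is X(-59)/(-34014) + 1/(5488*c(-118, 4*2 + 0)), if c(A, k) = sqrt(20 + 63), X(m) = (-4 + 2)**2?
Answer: -2/17007 + sqrt(83)/455504 ≈ -9.7598e-5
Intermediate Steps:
X(m) = 4 (X(m) = (-2)**2 = 4)
c(A, k) = sqrt(83)
X(-59)/(-34014) + 1/(5488*c(-118, 4*2 + 0)) = 4/(-34014) + 1/(5488*(sqrt(83))) = 4*(-1/34014) + (sqrt(83)/83)/5488 = -2/17007 + sqrt(83)/455504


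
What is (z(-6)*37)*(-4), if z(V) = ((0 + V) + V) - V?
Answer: 888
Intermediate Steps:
z(V) = V (z(V) = (V + V) - V = 2*V - V = V)
(z(-6)*37)*(-4) = -6*37*(-4) = -222*(-4) = 888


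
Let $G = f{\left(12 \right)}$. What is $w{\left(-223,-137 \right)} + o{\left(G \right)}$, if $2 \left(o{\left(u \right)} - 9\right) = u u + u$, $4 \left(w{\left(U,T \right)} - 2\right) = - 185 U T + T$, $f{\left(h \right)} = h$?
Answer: $-1412929$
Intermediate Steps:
$G = 12$
$w{\left(U,T \right)} = 2 + \frac{T}{4} - \frac{185 T U}{4}$ ($w{\left(U,T \right)} = 2 + \frac{- 185 U T + T}{4} = 2 + \frac{- 185 T U + T}{4} = 2 + \frac{T - 185 T U}{4} = 2 - \left(- \frac{T}{4} + \frac{185 T U}{4}\right) = 2 + \frac{T}{4} - \frac{185 T U}{4}$)
$o{\left(u \right)} = 9 + \frac{u}{2} + \frac{u^{2}}{2}$ ($o{\left(u \right)} = 9 + \frac{u u + u}{2} = 9 + \frac{u^{2} + u}{2} = 9 + \frac{u + u^{2}}{2} = 9 + \left(\frac{u}{2} + \frac{u^{2}}{2}\right) = 9 + \frac{u}{2} + \frac{u^{2}}{2}$)
$w{\left(-223,-137 \right)} + o{\left(G \right)} = \left(2 + \frac{1}{4} \left(-137\right) - \left(- \frac{25345}{4}\right) \left(-223\right)\right) + \left(9 + \frac{1}{2} \cdot 12 + \frac{12^{2}}{2}\right) = \left(2 - \frac{137}{4} - \frac{5651935}{4}\right) + \left(9 + 6 + \frac{1}{2} \cdot 144\right) = -1413016 + \left(9 + 6 + 72\right) = -1413016 + 87 = -1412929$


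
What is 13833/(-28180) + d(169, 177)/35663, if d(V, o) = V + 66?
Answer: -486703979/1004983340 ≈ -0.48429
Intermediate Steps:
d(V, o) = 66 + V
13833/(-28180) + d(169, 177)/35663 = 13833/(-28180) + (66 + 169)/35663 = 13833*(-1/28180) + 235*(1/35663) = -13833/28180 + 235/35663 = -486703979/1004983340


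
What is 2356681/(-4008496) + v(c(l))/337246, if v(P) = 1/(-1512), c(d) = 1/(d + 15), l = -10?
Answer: -37553413740119/63874876685256 ≈ -0.58792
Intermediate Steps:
c(d) = 1/(15 + d)
v(P) = -1/1512
2356681/(-4008496) + v(c(l))/337246 = 2356681/(-4008496) - 1/1512/337246 = 2356681*(-1/4008496) - 1/1512*1/337246 = -2356681/4008496 - 1/509915952 = -37553413740119/63874876685256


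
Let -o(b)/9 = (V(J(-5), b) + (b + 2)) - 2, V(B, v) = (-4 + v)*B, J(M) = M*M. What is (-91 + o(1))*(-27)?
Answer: -15525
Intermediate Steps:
J(M) = M**2
V(B, v) = B*(-4 + v)
o(b) = 900 - 234*b (o(b) = -9*(((-5)**2*(-4 + b) + (b + 2)) - 2) = -9*((25*(-4 + b) + (2 + b)) - 2) = -9*(((-100 + 25*b) + (2 + b)) - 2) = -9*((-98 + 26*b) - 2) = -9*(-100 + 26*b) = 900 - 234*b)
(-91 + o(1))*(-27) = (-91 + (900 - 234*1))*(-27) = (-91 + (900 - 234))*(-27) = (-91 + 666)*(-27) = 575*(-27) = -15525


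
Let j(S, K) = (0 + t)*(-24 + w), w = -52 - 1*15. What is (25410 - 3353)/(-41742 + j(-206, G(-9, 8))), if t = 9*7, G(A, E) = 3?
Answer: -22057/47475 ≈ -0.46460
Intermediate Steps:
w = -67 (w = -52 - 15 = -67)
t = 63
j(S, K) = -5733 (j(S, K) = (0 + 63)*(-24 - 67) = 63*(-91) = -5733)
(25410 - 3353)/(-41742 + j(-206, G(-9, 8))) = (25410 - 3353)/(-41742 - 5733) = 22057/(-47475) = 22057*(-1/47475) = -22057/47475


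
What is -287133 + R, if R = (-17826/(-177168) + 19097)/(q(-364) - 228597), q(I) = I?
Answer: -1941237982129451/6760760408 ≈ -2.8713e+5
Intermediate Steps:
R = -563899187/6760760408 (R = (-17826/(-177168) + 19097)/(-364 - 228597) = (-17826*(-1/177168) + 19097)/(-228961) = (2971/29528 + 19097)*(-1/228961) = (563899187/29528)*(-1/228961) = -563899187/6760760408 ≈ -0.083408)
-287133 + R = -287133 - 563899187/6760760408 = -1941237982129451/6760760408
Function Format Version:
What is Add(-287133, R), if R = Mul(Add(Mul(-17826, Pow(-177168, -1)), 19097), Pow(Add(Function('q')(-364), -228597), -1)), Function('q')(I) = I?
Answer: Rational(-1941237982129451, 6760760408) ≈ -2.8713e+5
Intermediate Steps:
R = Rational(-563899187, 6760760408) (R = Mul(Add(Mul(-17826, Pow(-177168, -1)), 19097), Pow(Add(-364, -228597), -1)) = Mul(Add(Mul(-17826, Rational(-1, 177168)), 19097), Pow(-228961, -1)) = Mul(Add(Rational(2971, 29528), 19097), Rational(-1, 228961)) = Mul(Rational(563899187, 29528), Rational(-1, 228961)) = Rational(-563899187, 6760760408) ≈ -0.083408)
Add(-287133, R) = Add(-287133, Rational(-563899187, 6760760408)) = Rational(-1941237982129451, 6760760408)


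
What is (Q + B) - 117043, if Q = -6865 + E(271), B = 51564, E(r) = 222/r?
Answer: -19605002/271 ≈ -72343.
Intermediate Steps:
Q = -1860193/271 (Q = -6865 + 222/271 = -1860193/271 ≈ -6864.2)
(Q + B) - 117043 = (-1860193/271 + 51564) - 117043 = 12113651/271 - 117043 = -19605002/271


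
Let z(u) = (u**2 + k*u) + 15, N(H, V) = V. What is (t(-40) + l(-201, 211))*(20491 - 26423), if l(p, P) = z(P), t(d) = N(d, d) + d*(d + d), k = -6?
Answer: -275422760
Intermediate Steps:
z(u) = 15 + u**2 - 6*u (z(u) = (u**2 - 6*u) + 15 = 15 + u**2 - 6*u)
t(d) = d + 2*d**2 (t(d) = d + d*(d + d) = d + d*(2*d) = d + 2*d**2)
l(p, P) = 15 + P**2 - 6*P
(t(-40) + l(-201, 211))*(20491 - 26423) = (-40*(1 + 2*(-40)) + (15 + 211**2 - 6*211))*(20491 - 26423) = (-40*(1 - 80) + (15 + 44521 - 1266))*(-5932) = (-40*(-79) + 43270)*(-5932) = (3160 + 43270)*(-5932) = 46430*(-5932) = -275422760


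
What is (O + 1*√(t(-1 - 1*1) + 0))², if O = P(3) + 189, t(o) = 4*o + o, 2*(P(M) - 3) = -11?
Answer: 139089/4 + 373*I*√10 ≈ 34772.0 + 1179.5*I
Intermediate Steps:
P(M) = -5/2 (P(M) = 3 + (½)*(-11) = 3 - 11/2 = -5/2)
t(o) = 5*o
O = 373/2 (O = -5/2 + 189 = 373/2 ≈ 186.50)
(O + 1*√(t(-1 - 1*1) + 0))² = (373/2 + 1*√(5*(-1 - 1*1) + 0))² = (373/2 + 1*√(5*(-1 - 1) + 0))² = (373/2 + 1*√(5*(-2) + 0))² = (373/2 + 1*√(-10 + 0))² = (373/2 + 1*√(-10))² = (373/2 + 1*(I*√10))² = (373/2 + I*√10)²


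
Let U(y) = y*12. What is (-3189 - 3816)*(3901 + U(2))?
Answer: -27494625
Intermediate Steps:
U(y) = 12*y
(-3189 - 3816)*(3901 + U(2)) = (-3189 - 3816)*(3901 + 12*2) = -7005*(3901 + 24) = -7005*3925 = -27494625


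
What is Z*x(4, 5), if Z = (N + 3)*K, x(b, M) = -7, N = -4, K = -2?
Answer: -14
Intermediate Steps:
Z = 2 (Z = (-4 + 3)*(-2) = -1*(-2) = 2)
Z*x(4, 5) = 2*(-7) = -14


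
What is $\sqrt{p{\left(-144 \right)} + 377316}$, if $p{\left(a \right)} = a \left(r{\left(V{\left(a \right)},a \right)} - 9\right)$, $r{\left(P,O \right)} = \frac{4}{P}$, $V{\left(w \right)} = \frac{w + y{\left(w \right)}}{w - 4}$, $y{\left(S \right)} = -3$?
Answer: $\frac{2 \sqrt{4630893}}{7} \approx 614.84$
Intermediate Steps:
$V{\left(w \right)} = \frac{-3 + w}{-4 + w}$ ($V{\left(w \right)} = \frac{w - 3}{w - 4} = \frac{-3 + w}{-4 + w}$)
$p{\left(a \right)} = a \left(-9 + \frac{4 \left(-4 + a\right)}{-3 + a}\right)$ ($p{\left(a \right)} = a \left(\frac{4}{\frac{1}{-4 + a} \left(-3 + a\right)} - 9\right) = a \left(4 \frac{-4 + a}{-3 + a} - 9\right) = a \left(\frac{4 \left(-4 + a\right)}{-3 + a} - 9\right) = a \left(-9 + \frac{4 \left(-4 + a\right)}{-3 + a}\right)$)
$\sqrt{p{\left(-144 \right)} + 377316} = \sqrt{- \frac{144 \left(11 - -720\right)}{-3 - 144} + 377316} = \sqrt{- \frac{144 \left(11 + 720\right)}{-147} + 377316} = \sqrt{\left(-144\right) \left(- \frac{1}{147}\right) 731 + 377316} = \sqrt{\frac{35088}{49} + 377316} = \sqrt{\frac{18523572}{49}} = \frac{2 \sqrt{4630893}}{7}$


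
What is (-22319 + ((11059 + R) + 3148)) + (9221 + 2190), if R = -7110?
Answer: -3811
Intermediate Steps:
(-22319 + ((11059 + R) + 3148)) + (9221 + 2190) = (-22319 + ((11059 - 7110) + 3148)) + (9221 + 2190) = (-22319 + (3949 + 3148)) + 11411 = (-22319 + 7097) + 11411 = -15222 + 11411 = -3811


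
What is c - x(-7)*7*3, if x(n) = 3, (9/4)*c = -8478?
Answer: -3831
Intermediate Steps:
c = -3768 (c = (4/9)*(-8478) = -3768)
c - x(-7)*7*3 = -3768 - 3*7*3 = -3768 - 21*3 = -3768 - 1*63 = -3768 - 63 = -3831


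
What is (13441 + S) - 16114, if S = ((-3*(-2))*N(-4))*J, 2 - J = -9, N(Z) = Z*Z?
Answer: -1617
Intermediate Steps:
N(Z) = Z²
J = 11 (J = 2 - 1*(-9) = 2 + 9 = 11)
S = 1056 (S = (-3*(-2)*(-4)²)*11 = (6*16)*11 = 96*11 = 1056)
(13441 + S) - 16114 = (13441 + 1056) - 16114 = 14497 - 16114 = -1617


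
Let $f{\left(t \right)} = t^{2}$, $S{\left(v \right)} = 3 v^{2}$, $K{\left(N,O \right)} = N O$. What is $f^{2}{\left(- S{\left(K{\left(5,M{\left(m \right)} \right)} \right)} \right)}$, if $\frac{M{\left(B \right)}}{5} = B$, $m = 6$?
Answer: $20759414062500000000$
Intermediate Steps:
$M{\left(B \right)} = 5 B$
$f^{2}{\left(- S{\left(K{\left(5,M{\left(m \right)} \right)} \right)} \right)} = \left(\left(- 3 \left(5 \cdot 5 \cdot 6\right)^{2}\right)^{2}\right)^{2} = \left(\left(- 3 \left(5 \cdot 30\right)^{2}\right)^{2}\right)^{2} = \left(\left(- 3 \cdot 150^{2}\right)^{2}\right)^{2} = \left(\left(- 3 \cdot 22500\right)^{2}\right)^{2} = \left(\left(\left(-1\right) 67500\right)^{2}\right)^{2} = \left(\left(-67500\right)^{2}\right)^{2} = 4556250000^{2} = 20759414062500000000$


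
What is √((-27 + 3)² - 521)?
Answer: √55 ≈ 7.4162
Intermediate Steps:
√((-27 + 3)² - 521) = √((-24)² - 521) = √(576 - 521) = √55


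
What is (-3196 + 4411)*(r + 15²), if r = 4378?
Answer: 5592645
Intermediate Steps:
(-3196 + 4411)*(r + 15²) = (-3196 + 4411)*(4378 + 15²) = 1215*(4378 + 225) = 1215*4603 = 5592645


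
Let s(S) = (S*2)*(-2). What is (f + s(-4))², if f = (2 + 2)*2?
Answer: 576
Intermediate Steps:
s(S) = -4*S (s(S) = (2*S)*(-2) = -4*S)
f = 8 (f = 4*2 = 8)
(f + s(-4))² = (8 - 4*(-4))² = (8 + 16)² = 24² = 576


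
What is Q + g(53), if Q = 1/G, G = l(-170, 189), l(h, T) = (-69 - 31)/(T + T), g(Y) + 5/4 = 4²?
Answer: 1097/100 ≈ 10.970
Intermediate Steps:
g(Y) = 59/4 (g(Y) = -5/4 + 4² = -5/4 + 16 = 59/4)
l(h, T) = -50/T (l(h, T) = -100*1/(2*T) = -50/T)
G = -50/189 ≈ -0.26455
Q = -189/50 (Q = 1/(-50/189) = -189/50 ≈ -3.7800)
Q + g(53) = -189/50 + 59/4 = 1097/100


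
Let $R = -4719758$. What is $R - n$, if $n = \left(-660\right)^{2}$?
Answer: $-5155358$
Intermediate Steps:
$n = 435600$
$R - n = -4719758 - 435600 = -5155358$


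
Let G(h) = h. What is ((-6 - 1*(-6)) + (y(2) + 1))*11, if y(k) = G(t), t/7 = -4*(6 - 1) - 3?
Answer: -1760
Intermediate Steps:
t = -161 (t = 7*(-4*(6 - 1) - 3) = 7*(-4*5 - 3) = 7*(-20 - 3) = 7*(-23) = -161)
y(k) = -161
((-6 - 1*(-6)) + (y(2) + 1))*11 = ((-6 - 1*(-6)) + (-161 + 1))*11 = ((-6 + 6) - 160)*11 = (0 - 160)*11 = -160*11 = -1760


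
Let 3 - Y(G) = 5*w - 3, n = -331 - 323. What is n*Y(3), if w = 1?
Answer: -654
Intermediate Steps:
n = -654
Y(G) = 1 (Y(G) = 3 - (5*1 - 3) = 3 - (5 - 3) = 3 - 1*2 = 3 - 2 = 1)
n*Y(3) = -654*1 = -654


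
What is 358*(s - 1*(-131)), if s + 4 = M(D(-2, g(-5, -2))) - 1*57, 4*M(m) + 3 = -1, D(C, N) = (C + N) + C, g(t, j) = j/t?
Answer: 24702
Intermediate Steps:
D(C, N) = N + 2*C
M(m) = -1 (M(m) = -¾ + (¼)*(-1) = -¾ - ¼ = -1)
s = -62 (s = -4 + (-1 - 1*57) = -4 + (-1 - 57) = -4 - 58 = -62)
358*(s - 1*(-131)) = 358*(-62 - 1*(-131)) = 358*(-62 + 131) = 358*69 = 24702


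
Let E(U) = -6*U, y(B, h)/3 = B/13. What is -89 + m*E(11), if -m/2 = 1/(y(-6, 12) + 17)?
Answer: -16351/203 ≈ -80.547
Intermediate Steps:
y(B, h) = 3*B/13 (y(B, h) = 3*(B/13) = 3*B/13)
m = -26/203 (m = -2/((3/13)*(-6) + 17) = -2/(-18/13 + 17) = -2/203/13 = -2*13/203 = -26/203 ≈ -0.12808)
-89 + m*E(11) = -89 - (-156)*11/203 = -89 - 26/203*(-66) = -89 + 1716/203 = -16351/203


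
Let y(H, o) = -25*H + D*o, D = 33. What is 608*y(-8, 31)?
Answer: 743584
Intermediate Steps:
y(H, o) = -25*H + 33*o
608*y(-8, 31) = 608*(-25*(-8) + 33*31) = 608*(200 + 1023) = 608*1223 = 743584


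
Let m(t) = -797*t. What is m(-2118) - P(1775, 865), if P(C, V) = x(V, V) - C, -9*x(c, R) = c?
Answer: 15209254/9 ≈ 1.6899e+6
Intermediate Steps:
x(c, R) = -c/9
P(C, V) = -C - V/9 (P(C, V) = -V/9 - C = -C - V/9)
m(-2118) - P(1775, 865) = -797*(-2118) - (-1*1775 - ⅑*865) = 1688046 - (-1775 - 865/9) = 1688046 - 1*(-16840/9) = 1688046 + 16840/9 = 15209254/9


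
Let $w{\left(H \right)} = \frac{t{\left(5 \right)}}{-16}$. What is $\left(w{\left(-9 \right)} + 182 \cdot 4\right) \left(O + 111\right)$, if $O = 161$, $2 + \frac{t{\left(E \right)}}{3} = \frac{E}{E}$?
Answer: $198067$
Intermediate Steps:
$t{\left(E \right)} = -3$ ($t{\left(E \right)} = -6 + 3 \frac{E}{E} = -6 + 3 \cdot 1 = -6 + 3 = -3$)
$w{\left(H \right)} = \frac{3}{16}$ ($w{\left(H \right)} = - \frac{3}{-16} = \left(-3\right) \left(- \frac{1}{16}\right) = \frac{3}{16}$)
$\left(w{\left(-9 \right)} + 182 \cdot 4\right) \left(O + 111\right) = \left(\frac{3}{16} + 182 \cdot 4\right) \left(161 + 111\right) = \left(\frac{3}{16} + 728\right) 272 = \frac{11651}{16} \cdot 272 = 198067$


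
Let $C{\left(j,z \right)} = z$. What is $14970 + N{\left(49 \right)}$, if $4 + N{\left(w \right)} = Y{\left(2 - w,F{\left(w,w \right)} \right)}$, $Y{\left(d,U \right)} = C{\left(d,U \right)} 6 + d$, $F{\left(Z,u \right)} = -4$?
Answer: $14895$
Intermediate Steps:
$Y{\left(d,U \right)} = d + 6 U$ ($Y{\left(d,U \right)} = U 6 + d = 6 U + d = d + 6 U$)
$N{\left(w \right)} = -26 - w$ ($N{\left(w \right)} = -4 + \left(\left(2 - w\right) + 6 \left(-4\right)\right) = -4 - \left(22 + w\right) = -26 - w$)
$14970 + N{\left(49 \right)} = 14970 - 75 = 14895$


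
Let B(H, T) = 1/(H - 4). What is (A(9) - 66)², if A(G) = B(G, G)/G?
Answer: 8814961/2025 ≈ 4353.1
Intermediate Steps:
B(H, T) = 1/(-4 + H)
A(G) = 1/(G*(-4 + G)) (A(G) = 1/((-4 + G)*G) = 1/(G*(-4 + G)))
(A(9) - 66)² = (1/(9*(-4 + 9)) - 66)² = ((⅑)/5 - 66)² = ((⅑)*(⅕) - 66)² = (1/45 - 66)² = (-2969/45)² = 8814961/2025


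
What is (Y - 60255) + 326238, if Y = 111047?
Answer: 377030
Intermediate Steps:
(Y - 60255) + 326238 = (111047 - 60255) + 326238 = 50792 + 326238 = 377030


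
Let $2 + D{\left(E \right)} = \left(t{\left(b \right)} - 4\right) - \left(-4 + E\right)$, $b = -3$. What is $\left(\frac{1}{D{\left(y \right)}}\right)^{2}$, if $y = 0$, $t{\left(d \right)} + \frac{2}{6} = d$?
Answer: $\frac{9}{256} \approx 0.035156$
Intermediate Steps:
$t{\left(d \right)} = - \frac{1}{3} + d$
$D{\left(E \right)} = - \frac{16}{3} - E$ ($D{\left(E \right)} = -2 - \left(\frac{10}{3} + E\right) = - \frac{16}{3} - E$)
$\left(\frac{1}{D{\left(y \right)}}\right)^{2} = \left(\frac{1}{- \frac{16}{3} - 0}\right)^{2} = \left(\frac{1}{- \frac{16}{3} + 0}\right)^{2} = \left(\frac{1}{- \frac{16}{3}}\right)^{2} = \left(- \frac{3}{16}\right)^{2} = \frac{9}{256}$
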